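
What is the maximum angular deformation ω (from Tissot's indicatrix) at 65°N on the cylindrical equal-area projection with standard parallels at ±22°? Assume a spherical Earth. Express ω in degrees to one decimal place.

82.0°

For cylindrical equal-area with standard parallel φ₀, h = cos φ / cos φ₀ and k = cos φ₀ / cos φ, so h·k = 1.
At 65°: h = 0.4558, k = 2.194; principal scales a = 2.194, b = 0.4558.
sin(ω/2) = (a − b)/(a + b) = 1.738/2.650 = 0.6560, so ω = 2 arcsin(0.6560) ≈ 82.0°.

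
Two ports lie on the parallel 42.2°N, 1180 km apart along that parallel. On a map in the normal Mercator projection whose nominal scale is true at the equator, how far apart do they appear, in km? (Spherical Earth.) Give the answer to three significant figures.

The Mercator projection is conformal; its linear scale factor is the same in every direction and equals sec φ = 1/cos φ.
Along the parallel, k = sec 42.2° = 1/0.7408 = 1.350.
Map distance = 1180 × 1.350 ≈ 1590 km.

1590 km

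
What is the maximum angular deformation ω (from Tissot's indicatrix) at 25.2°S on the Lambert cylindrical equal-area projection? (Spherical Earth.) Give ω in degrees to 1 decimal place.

The Lambert cylindrical equal-area projection is the cylindrical equal-area projection with its standard parallel at the equator (φ₀ = 0). Cylindrical equal-area (φ₀ = 0°): h = cos φ / cos 0° along meridians, k = cos 0° / cos φ along parallels; h·k = 1.
At 25.2°: h = 0.9048, k = 1.105; principal scales a = 1.105, b = 0.9048.
sin(ω/2) = (a − b)/(a + b) = 0.2004/2.010 = 0.09968, so ω = 2 arcsin(0.09968) ≈ 11.4°.

11.4°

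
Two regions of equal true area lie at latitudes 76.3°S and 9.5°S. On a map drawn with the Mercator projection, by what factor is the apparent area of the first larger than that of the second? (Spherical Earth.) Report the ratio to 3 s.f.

On Mercator, area is exaggerated by sec²φ = 1/cos²φ.
At 76.3°: sec²(76.3°) = 1/0.2368² = 17.83.
At 9.5°: sec²(9.5°) = 1/0.9863² = 1.028.
Ratio = 17.83/1.028 = cos²(9.5°)/cos²(76.3°) ≈ 17.3.

17.3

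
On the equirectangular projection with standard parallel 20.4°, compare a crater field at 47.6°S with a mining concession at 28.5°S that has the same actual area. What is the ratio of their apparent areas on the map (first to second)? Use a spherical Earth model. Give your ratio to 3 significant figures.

The equidistant cylindrical projection with φ₀ = 20.4° has h = 1 (meridians true) and k = cos φ₀ / cos φ along parallels.
Areal scale at 47.6°: h·k = 1.000 × 1.390 = 1.390.
Areal scale at 28.5°: h·k = 1.000 × 1.067 = 1.067.
Ratio = 1.390/1.067 ≈ 1.30.

1.30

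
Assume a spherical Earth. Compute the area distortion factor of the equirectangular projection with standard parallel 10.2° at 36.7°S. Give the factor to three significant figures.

1.23

The equidistant cylindrical projection with φ₀ = 10.2° has h = 1 (meridians true) and k = cos φ₀ / cos φ along parallels.
Areal scale = h·k = 1 × cos φ₀ / cos φ; at 36.7°, h = 1.000, k = 1.228, so h·k = 1.228.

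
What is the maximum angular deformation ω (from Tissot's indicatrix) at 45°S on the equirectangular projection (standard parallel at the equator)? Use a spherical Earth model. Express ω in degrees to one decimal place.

For the equirectangular projection with φ₀ = 0 (plate carrée), h = 1 along meridians and k = sec φ along parallels.
At 45°: h = 1.000, k = 1.414; principal scales a = 1.414, b = 1.000.
sin(ω/2) = (a − b)/(a + b) = 0.4142/2.414 = 0.1716, so ω = 2 arcsin(0.1716) ≈ 19.8°.

19.8°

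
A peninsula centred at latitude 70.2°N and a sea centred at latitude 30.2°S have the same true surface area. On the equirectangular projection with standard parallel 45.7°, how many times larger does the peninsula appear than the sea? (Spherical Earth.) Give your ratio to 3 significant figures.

2.55

The equidistant cylindrical projection with φ₀ = 45.7° has h = 1 (meridians true) and k = cos φ₀ / cos φ along parallels.
Areal scale at 70.2°: h·k = 1.000 × 2.062 = 2.062.
Areal scale at 30.2°: h·k = 1.000 × 0.8081 = 0.8081.
Ratio = 2.062/0.8081 ≈ 2.55.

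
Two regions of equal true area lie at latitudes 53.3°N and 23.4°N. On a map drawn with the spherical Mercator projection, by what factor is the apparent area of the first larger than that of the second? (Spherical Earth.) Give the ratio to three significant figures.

Mercator is conformal with k = sec φ, so areal scale = k² = sec²φ.
At 53.3°: sec²(53.3°) = 1/0.5976² = 2.800.
At 23.4°: sec²(23.4°) = 1/0.9178² = 1.187.
Ratio = 2.800/1.187 = cos²(23.4°)/cos²(53.3°) ≈ 2.36.

2.36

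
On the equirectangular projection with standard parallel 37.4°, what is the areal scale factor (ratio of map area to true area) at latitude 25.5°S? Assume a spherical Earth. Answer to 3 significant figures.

0.880

In the equirectangular projection with standard parallel φ₀ = 37.4° (x = Rλ cos φ₀, y = Rφ), meridians are true-scale (h = 1) and the parallel scale is k = cos φ₀ / cos φ.
Areal scale = h·k = 1 × cos φ₀ / cos φ; at 25.5°, h = 1.000, k = 0.8802, so h·k = 0.8802.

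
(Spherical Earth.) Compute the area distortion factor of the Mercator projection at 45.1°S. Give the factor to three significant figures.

Mercator is conformal, so the point scale is isotropic: h = k = sec φ = 1/cos φ.
Areal scale = k² = sec²φ = 1/cos²(45.1°) = 1/0.7059² = 2.007.

2.01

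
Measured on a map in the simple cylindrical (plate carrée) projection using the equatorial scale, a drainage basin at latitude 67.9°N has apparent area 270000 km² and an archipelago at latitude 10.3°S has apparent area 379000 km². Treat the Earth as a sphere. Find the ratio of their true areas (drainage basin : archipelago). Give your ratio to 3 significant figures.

0.272

Plate carrée has h = 1 and k = sec φ, giving areal scale sec φ; true area = (apparent area) · cos φ.
True area of drainage basin: 270000 × cos(67.9°) = 270000 × 0.3762 = 101600 km².
True area of archipelago: 379000 × cos(10.3°) = 379000 × 0.9839 = 372900 km².
Ratio = 101600 / 372900 ≈ 0.272.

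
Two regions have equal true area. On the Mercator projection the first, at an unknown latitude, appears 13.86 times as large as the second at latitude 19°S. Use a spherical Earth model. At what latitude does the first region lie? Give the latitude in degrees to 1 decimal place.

75.3°

On Mercator, (apparent₁)/(apparent₂) = sec²φ₁ / sec²φ₂ when true areas are equal.
cos²φ₂ / cos²φ₁ = 13.86  ⇒  cos φ₁ = cos 19° / √13.86 = 0.9455/3.723 = 0.2540.
φ₁ = arccos(0.2540) ≈ 75.3°.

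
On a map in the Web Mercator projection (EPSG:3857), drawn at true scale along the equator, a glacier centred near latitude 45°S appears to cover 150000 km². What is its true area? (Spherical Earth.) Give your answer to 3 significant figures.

The Mercator projection is conformal; its linear scale factor is the same in every direction and equals sec φ = 1/cos φ.
Areal scale = k² = sec²φ = 1/cos²(45°) = 1/0.7071² = 2.000.
True area = apparent / (areal scale) = 150000 / 2.000 ≈ 75000 km².

75000 km²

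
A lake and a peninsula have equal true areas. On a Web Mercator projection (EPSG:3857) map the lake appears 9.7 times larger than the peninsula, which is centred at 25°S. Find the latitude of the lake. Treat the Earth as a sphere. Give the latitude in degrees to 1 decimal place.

On Mercator, (apparent₁)/(apparent₂) = sec²φ₁ / sec²φ₂ when true areas are equal.
cos²φ₂ / cos²φ₁ = 9.7  ⇒  cos φ₁ = cos 25° / √9.7 = 0.9063/3.114 = 0.2910.
φ₁ = arccos(0.2910) ≈ 73.1°.

73.1°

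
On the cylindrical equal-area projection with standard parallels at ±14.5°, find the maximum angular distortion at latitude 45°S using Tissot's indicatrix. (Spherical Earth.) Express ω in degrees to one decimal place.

35.4°

Cylindrical equal-area (φ₀ = 14.5°): h = cos φ / cos 14.5° along meridians, k = cos 14.5° / cos φ along parallels; h·k = 1.
At 45°: h = 0.7304, k = 1.369; principal scales a = 1.369, b = 0.7304.
sin(ω/2) = (a − b)/(a + b) = 0.6388/2.100 = 0.3043, so ω = 2 arcsin(0.3043) ≈ 35.4°.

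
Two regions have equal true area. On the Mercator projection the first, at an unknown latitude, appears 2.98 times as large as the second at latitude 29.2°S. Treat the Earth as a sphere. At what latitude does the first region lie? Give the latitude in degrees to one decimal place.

Mercator areal scale is sec²φ, so apparent-area ratio = sec²φ₁ / sec²φ₂ = cos²φ₂ / cos²φ₁.
cos²φ₂ / cos²φ₁ = 2.98  ⇒  cos φ₁ = cos 29.2° / √2.98 = 0.8729/1.726 = 0.5057.
φ₁ = arccos(0.5057) ≈ 59.6°.

59.6°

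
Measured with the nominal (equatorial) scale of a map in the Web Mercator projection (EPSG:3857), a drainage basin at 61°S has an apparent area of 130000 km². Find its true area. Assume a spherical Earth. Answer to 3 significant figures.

The Mercator projection is conformal; its linear scale factor is the same in every direction and equals sec φ = 1/cos φ.
Areal scale = k² = sec²φ = 1/cos²(61°) = 1/0.4848² = 4.255.
True area = apparent / (areal scale) = 130000 / 4.255 ≈ 30600 km².

30600 km²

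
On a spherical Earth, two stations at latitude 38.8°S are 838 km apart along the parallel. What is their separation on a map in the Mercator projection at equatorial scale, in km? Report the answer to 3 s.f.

For Mercator, h = k = sec φ (a conformal cylindrical projection has a single point scale, 1/cos φ).
Along the parallel, k = sec 38.8° = 1/0.7793 = 1.283.
Map distance = 838 × 1.283 ≈ 1080 km.

1080 km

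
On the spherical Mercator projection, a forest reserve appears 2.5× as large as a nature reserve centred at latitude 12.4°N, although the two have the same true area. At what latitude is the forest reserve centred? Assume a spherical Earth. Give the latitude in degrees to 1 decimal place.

For equal true areas on Mercator, apparent areas scale as sec²φ, so the ratio is cos²φ₂ / cos²φ₁.
cos²φ₂ / cos²φ₁ = 2.5  ⇒  cos φ₁ = cos 12.4° / √2.5 = 0.9767/1.581 = 0.6177.
φ₁ = arccos(0.6177) ≈ 51.9°.

51.9°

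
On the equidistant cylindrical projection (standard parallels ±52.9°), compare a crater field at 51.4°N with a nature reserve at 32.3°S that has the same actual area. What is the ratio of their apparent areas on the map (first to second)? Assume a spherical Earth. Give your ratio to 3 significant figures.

1.35

In the equirectangular projection with standard parallel φ₀ = 52.9° (x = Rλ cos φ₀, y = Rφ), meridians are true-scale (h = 1) and the parallel scale is k = cos φ₀ / cos φ.
Areal scale at 51.4°: h·k = 1.000 × 0.9669 = 0.9669.
Areal scale at 32.3°: h·k = 1.000 × 0.7136 = 0.7136.
Ratio = 0.9669/0.7136 ≈ 1.35.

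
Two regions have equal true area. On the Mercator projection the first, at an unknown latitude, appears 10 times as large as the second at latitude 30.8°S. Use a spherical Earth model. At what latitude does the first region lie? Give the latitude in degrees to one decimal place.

74.2°

On Mercator, (apparent₁)/(apparent₂) = sec²φ₁ / sec²φ₂ when true areas are equal.
cos²φ₂ / cos²φ₁ = 10  ⇒  cos φ₁ = cos 30.8° / √10 = 0.8590/3.162 = 0.2716.
φ₁ = arccos(0.2716) ≈ 74.2°.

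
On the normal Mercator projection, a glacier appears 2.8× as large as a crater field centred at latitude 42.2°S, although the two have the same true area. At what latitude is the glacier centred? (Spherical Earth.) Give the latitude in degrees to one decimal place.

63.7°

Mercator areal scale is sec²φ, so apparent-area ratio = sec²φ₁ / sec²φ₂ = cos²φ₂ / cos²φ₁.
cos²φ₂ / cos²φ₁ = 2.8  ⇒  cos φ₁ = cos 42.2° / √2.8 = 0.7408/1.673 = 0.4427.
φ₁ = arccos(0.4427) ≈ 63.7°.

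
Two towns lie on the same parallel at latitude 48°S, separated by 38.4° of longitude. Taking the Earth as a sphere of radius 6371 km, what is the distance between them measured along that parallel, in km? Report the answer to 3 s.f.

Arc length along a parallel = R cos φ · Δλ (with Δλ in radians).
= 6371 × cos 48° × (38.4° × π/180) = 6371 × 0.6691 × 0.6702 ≈ 2860 km.

2860 km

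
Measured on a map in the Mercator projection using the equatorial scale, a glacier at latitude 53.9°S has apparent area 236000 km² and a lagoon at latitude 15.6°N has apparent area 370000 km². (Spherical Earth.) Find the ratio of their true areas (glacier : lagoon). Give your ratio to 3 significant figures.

On Mercator the areal scale is sec²φ, so true area = apparent × cos²φ.
True area of glacier: 236000 × cos²(53.9°) = 236000 × 0.3472 = 81930 km².
True area of lagoon: 370000 × cos²(15.6°) = 370000 × 0.9277 = 343200 km².
Ratio = 81930 / 343200 ≈ 0.239.

0.239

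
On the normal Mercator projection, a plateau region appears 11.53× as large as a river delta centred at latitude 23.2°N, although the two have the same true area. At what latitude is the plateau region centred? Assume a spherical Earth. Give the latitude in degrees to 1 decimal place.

74.3°

On Mercator, (apparent₁)/(apparent₂) = sec²φ₁ / sec²φ₂ when true areas are equal.
cos²φ₂ / cos²φ₁ = 11.53  ⇒  cos φ₁ = cos 23.2° / √11.53 = 0.9191/3.396 = 0.2707.
φ₁ = arccos(0.2707) ≈ 74.3°.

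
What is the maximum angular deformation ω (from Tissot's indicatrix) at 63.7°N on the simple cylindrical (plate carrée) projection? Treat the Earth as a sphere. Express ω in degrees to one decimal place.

45.4°

Plate carrée maps x = Rλ, y = Rφ. The meridian scale is h = 1 and the parallel scale is k = 1/cos φ = sec φ.
At 63.7°: h = 1.000, k = 2.257; principal scales a = 2.257, b = 1.000.
sin(ω/2) = (a − b)/(a + b) = 1.257/3.257 = 0.3859, so ω = 2 arcsin(0.3859) ≈ 45.4°.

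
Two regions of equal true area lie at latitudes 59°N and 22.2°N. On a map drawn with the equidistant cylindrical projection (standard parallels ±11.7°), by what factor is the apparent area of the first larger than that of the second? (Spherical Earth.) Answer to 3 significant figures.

With standard parallel φ₀ = 11.7°, the equirectangular projection gives x = Rλ cos φ₀, y = Rφ, so h = 1 and k = cos 11.7° / cos φ.
Areal scale at 59°: h·k = 1.000 × 1.901 = 1.901.
Areal scale at 22.2°: h·k = 1.000 × 1.058 = 1.058.
Ratio = 1.901/1.058 ≈ 1.80.

1.80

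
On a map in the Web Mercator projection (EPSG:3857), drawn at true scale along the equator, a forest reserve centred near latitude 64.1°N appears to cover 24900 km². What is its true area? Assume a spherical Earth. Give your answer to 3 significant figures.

Mercator is conformal, so the point scale is isotropic: h = k = sec φ = 1/cos φ.
Areal scale = k² = sec²φ = 1/cos²(64.1°) = 1/0.4368² = 5.241.
True area = apparent / (areal scale) = 24900 / 5.241 ≈ 4750 km².

4750 km²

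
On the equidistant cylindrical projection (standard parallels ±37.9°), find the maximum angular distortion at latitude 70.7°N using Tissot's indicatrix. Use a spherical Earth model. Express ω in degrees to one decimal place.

48.4°

In the equirectangular projection with standard parallel φ₀ = 37.9° (x = Rλ cos φ₀, y = Rφ), meridians are true-scale (h = 1) and the parallel scale is k = cos φ₀ / cos φ.
At 70.7°: h = 1.000, k = 2.387; principal scales a = 2.387, b = 1.000.
sin(ω/2) = (a − b)/(a + b) = 1.387/3.387 = 0.4096, so ω = 2 arcsin(0.4096) ≈ 48.4°.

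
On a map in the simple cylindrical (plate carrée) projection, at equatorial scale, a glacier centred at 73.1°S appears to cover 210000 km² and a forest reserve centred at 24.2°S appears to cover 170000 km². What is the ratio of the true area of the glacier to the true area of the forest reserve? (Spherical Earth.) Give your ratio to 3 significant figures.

0.394

On the plate carrée, areal scale = h·k = 1 × sec φ, so true area = apparent × cos φ.
True area of glacier: 210000 × cos(73.1°) = 210000 × 0.2907 = 61050 km².
True area of forest reserve: 170000 × cos(24.2°) = 170000 × 0.9121 = 155100 km².
Ratio = 61050 / 155100 ≈ 0.394.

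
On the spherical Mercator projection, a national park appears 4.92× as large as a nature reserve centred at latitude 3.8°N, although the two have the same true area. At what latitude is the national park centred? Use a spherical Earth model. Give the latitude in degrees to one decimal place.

63.3°

For equal true areas on Mercator, apparent areas scale as sec²φ, so the ratio is cos²φ₂ / cos²φ₁.
cos²φ₂ / cos²φ₁ = 4.92  ⇒  cos φ₁ = cos 3.8° / √4.92 = 0.9978/2.218 = 0.4498.
φ₁ = arccos(0.4498) ≈ 63.3°.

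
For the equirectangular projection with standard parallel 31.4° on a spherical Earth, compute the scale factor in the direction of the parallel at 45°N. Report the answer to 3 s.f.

In the equirectangular projection with standard parallel φ₀ = 31.4° (x = Rλ cos φ₀, y = Rφ), meridians are true-scale (h = 1) and the parallel scale is k = cos φ₀ / cos φ.
k = cos 31.4° / cos 45° = 0.8536/0.7071 = 1.207.

1.21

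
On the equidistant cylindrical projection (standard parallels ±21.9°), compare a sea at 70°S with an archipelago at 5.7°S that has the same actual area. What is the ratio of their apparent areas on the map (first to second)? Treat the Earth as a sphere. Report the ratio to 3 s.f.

The equidistant cylindrical projection with φ₀ = 21.9° has h = 1 (meridians true) and k = cos φ₀ / cos φ along parallels.
Areal scale at 70°: h·k = 1.000 × 2.713 = 2.713.
Areal scale at 5.7°: h·k = 1.000 × 0.9324 = 0.9324.
Ratio = 2.713/0.9324 ≈ 2.91.

2.91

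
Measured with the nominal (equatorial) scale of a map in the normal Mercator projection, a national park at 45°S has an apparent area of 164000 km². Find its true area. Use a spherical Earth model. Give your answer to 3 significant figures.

82000 km²

The Mercator projection is conformal; its linear scale factor is the same in every direction and equals sec φ = 1/cos φ.
Areal scale = k² = sec²φ = 1/cos²(45°) = 1/0.7071² = 2.000.
True area = apparent / (areal scale) = 164000 / 2.000 ≈ 82000 km².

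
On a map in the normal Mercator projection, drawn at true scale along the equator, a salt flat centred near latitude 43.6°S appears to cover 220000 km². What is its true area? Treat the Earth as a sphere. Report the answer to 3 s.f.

115000 km²

For Mercator, h = k = sec φ (a conformal cylindrical projection has a single point scale, 1/cos φ).
Areal scale = k² = sec²φ = 1/cos²(43.6°) = 1/0.7242² = 1.907.
True area = apparent / (areal scale) = 220000 / 1.907 ≈ 115000 km².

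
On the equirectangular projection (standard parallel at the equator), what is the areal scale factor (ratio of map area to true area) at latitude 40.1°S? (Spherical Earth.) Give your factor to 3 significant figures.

For the equirectangular projection with φ₀ = 0 (plate carrée), h = 1 along meridians and k = sec φ along parallels.
Areal scale = h·k = 1 × sec φ; at 40.1°, h = 1.000, k = 1.307, so h·k = 1.307.

1.31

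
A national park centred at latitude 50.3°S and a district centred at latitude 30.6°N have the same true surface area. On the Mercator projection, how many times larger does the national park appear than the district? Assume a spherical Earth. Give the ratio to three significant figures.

1.82

Mercator is conformal with k = sec φ, so areal scale = k² = sec²φ.
At 50.3°: sec²(50.3°) = 1/0.6388² = 2.451.
At 30.6°: sec²(30.6°) = 1/0.8607² = 1.350.
Ratio = 2.451/1.350 = cos²(30.6°)/cos²(50.3°) ≈ 1.82.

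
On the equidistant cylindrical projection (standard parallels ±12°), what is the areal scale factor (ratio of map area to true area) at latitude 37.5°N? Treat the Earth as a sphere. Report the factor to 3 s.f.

With standard parallel φ₀ = 12°, the equirectangular projection gives x = Rλ cos φ₀, y = Rφ, so h = 1 and k = cos 12° / cos φ.
Areal scale = h·k = 1 × cos φ₀ / cos φ; at 37.5°, h = 1.000, k = 1.233, so h·k = 1.233.

1.23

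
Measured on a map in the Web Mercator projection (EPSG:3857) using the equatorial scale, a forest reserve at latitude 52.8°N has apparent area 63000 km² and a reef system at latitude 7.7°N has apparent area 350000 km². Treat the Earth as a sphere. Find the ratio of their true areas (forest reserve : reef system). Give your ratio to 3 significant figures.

On Mercator the areal scale is sec²φ, so true area = apparent × cos²φ.
True area of forest reserve: 63000 × cos²(52.8°) = 63000 × 0.3655 = 23030 km².
True area of reef system: 350000 × cos²(7.7°) = 350000 × 0.9820 = 343700 km².
Ratio = 23030 / 343700 ≈ 0.0670.

0.0670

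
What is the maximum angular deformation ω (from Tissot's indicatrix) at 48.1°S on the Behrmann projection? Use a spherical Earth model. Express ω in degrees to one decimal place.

Behrmann is a cylindrical equal-area projection with standard parallels at ±30°. For cylindrical equal-area with standard parallel φ₀, h = cos φ / cos φ₀ and k = cos φ₀ / cos φ, so h·k = 1.
At 48.1°: h = 0.7711, k = 1.297; principal scales a = 1.297, b = 0.7711.
sin(ω/2) = (a − b)/(a + b) = 0.5256/2.068 = 0.2542, so ω = 2 arcsin(0.2542) ≈ 29.5°.

29.5°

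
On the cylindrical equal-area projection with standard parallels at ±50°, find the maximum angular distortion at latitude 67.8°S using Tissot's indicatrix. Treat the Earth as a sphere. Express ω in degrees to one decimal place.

A cylindrical equal-area projection with standard parallel φ₀ has meridian scale h = cos φ / cos φ₀ and parallel scale k = cos φ₀ / cos φ (so areas are preserved, h·k = 1).
At 67.8°: h = 0.5878, k = 1.701; principal scales a = 1.701, b = 0.5878.
sin(ω/2) = (a − b)/(a + b) = 1.113/2.289 = 0.4864, so ω = 2 arcsin(0.4864) ≈ 58.2°.

58.2°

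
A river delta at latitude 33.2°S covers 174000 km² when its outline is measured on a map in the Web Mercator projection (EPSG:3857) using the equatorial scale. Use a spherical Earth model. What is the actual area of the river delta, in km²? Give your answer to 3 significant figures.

For Mercator, h = k = sec φ (a conformal cylindrical projection has a single point scale, 1/cos φ).
Areal scale = k² = sec²φ = 1/cos²(33.2°) = 1/0.8368² = 1.428.
True area = apparent / (areal scale) = 174000 / 1.428 ≈ 122000 km².

122000 km²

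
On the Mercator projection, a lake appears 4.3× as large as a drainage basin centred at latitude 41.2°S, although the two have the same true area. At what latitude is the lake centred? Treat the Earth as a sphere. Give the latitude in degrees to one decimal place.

On Mercator, (apparent₁)/(apparent₂) = sec²φ₁ / sec²φ₂ when true areas are equal.
cos²φ₂ / cos²φ₁ = 4.3  ⇒  cos φ₁ = cos 41.2° / √4.3 = 0.7524/2.074 = 0.3628.
φ₁ = arccos(0.3628) ≈ 68.7°.

68.7°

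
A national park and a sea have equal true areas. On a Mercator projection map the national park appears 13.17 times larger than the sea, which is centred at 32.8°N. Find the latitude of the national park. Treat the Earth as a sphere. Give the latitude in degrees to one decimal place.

76.6°

On Mercator, (apparent₁)/(apparent₂) = sec²φ₁ / sec²φ₂ when true areas are equal.
cos²φ₂ / cos²φ₁ = 13.17  ⇒  cos φ₁ = cos 32.8° / √13.17 = 0.8406/3.629 = 0.2316.
φ₁ = arccos(0.2316) ≈ 76.6°.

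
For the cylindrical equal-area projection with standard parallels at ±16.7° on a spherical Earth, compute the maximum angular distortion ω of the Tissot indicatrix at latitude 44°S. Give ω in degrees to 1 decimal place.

Cylindrical equal-area (φ₀ = 16.7°): h = cos φ / cos 16.7° along meridians, k = cos 16.7° / cos φ along parallels; h·k = 1.
At 44°: h = 0.7510, k = 1.332; principal scales a = 1.332, b = 0.7510.
sin(ω/2) = (a − b)/(a + b) = 0.5805/2.083 = 0.2788, so ω = 2 arcsin(0.2788) ≈ 32.4°.

32.4°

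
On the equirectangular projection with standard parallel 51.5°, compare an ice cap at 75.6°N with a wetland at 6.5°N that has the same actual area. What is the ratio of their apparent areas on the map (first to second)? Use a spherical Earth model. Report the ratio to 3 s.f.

4.00

In the equirectangular projection with standard parallel φ₀ = 51.5° (x = Rλ cos φ₀, y = Rφ), meridians are true-scale (h = 1) and the parallel scale is k = cos φ₀ / cos φ.
Areal scale at 75.6°: h·k = 1.000 × 2.503 = 2.503.
Areal scale at 6.5°: h·k = 1.000 × 0.6265 = 0.6265.
Ratio = 2.503/0.6265 ≈ 4.00.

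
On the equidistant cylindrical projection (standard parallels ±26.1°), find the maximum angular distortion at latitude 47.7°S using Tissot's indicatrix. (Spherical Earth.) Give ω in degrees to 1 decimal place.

With standard parallel φ₀ = 26.1°, the equirectangular projection gives x = Rλ cos φ₀, y = Rφ, so h = 1 and k = cos 26.1° / cos φ.
At 47.7°: h = 1.000, k = 1.334; principal scales a = 1.334, b = 1.000.
sin(ω/2) = (a − b)/(a + b) = 0.3343/2.334 = 0.1432, so ω = 2 arcsin(0.1432) ≈ 16.5°.

16.5°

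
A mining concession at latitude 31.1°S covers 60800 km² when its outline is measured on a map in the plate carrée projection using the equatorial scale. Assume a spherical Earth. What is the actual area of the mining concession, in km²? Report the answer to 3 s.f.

52100 km²

For the equirectangular projection with φ₀ = 0 (plate carrée), h = 1 along meridians and k = sec φ along parallels.
Areal scale = h·k = 1 × sec φ; at 31.1°, h = 1.000, k = 1.168, so h·k = 1.168.
True area = apparent / (areal scale) = 60800 / 1.168 ≈ 52100 km².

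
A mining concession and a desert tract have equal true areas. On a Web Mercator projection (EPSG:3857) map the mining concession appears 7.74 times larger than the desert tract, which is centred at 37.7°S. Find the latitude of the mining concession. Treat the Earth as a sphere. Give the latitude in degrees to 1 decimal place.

Mercator areal scale is sec²φ, so apparent-area ratio = sec²φ₁ / sec²φ₂ = cos²φ₂ / cos²φ₁.
cos²φ₂ / cos²φ₁ = 7.74  ⇒  cos φ₁ = cos 37.7° / √7.74 = 0.7912/2.782 = 0.2844.
φ₁ = arccos(0.2844) ≈ 73.5°.

73.5°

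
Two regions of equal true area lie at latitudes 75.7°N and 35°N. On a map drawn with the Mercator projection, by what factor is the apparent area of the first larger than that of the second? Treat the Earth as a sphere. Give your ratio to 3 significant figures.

11.0

On Mercator, area is exaggerated by sec²φ = 1/cos²φ.
At 75.7°: sec²(75.7°) = 1/0.2470² = 16.39.
At 35°: sec²(35°) = 1/0.8192² = 1.490.
Ratio = 16.39/1.490 = cos²(35°)/cos²(75.7°) ≈ 11.0.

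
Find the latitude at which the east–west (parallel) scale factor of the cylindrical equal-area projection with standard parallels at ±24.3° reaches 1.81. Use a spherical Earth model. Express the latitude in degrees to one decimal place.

Cylindrical equal-area (φ₀ = 24.3°): h = cos φ / cos 24.3° along meridians, k = cos 24.3° / cos φ along parallels; h·k = 1.
k = cos φ₀ / cos φ = 1.81  ⇒  cos φ = cos 24.3° / 1.81 = 0.5035.
φ = arccos(0.5035) ≈ 59.8°.

59.8°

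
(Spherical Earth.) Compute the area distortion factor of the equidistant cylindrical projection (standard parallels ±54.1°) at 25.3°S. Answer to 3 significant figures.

0.649

In the equirectangular projection with standard parallel φ₀ = 54.1° (x = Rλ cos φ₀, y = Rφ), meridians are true-scale (h = 1) and the parallel scale is k = cos φ₀ / cos φ.
Areal scale = h·k = 1 × cos φ₀ / cos φ; at 25.3°, h = 1.000, k = 0.6486, so h·k = 0.6486.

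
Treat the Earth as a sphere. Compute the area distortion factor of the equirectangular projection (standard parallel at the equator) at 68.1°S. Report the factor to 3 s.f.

2.68

For the equirectangular projection with φ₀ = 0 (plate carrée), h = 1 along meridians and k = sec φ along parallels.
Areal scale = h·k = 1 × sec φ; at 68.1°, h = 1.000, k = 2.681, so h·k = 2.681.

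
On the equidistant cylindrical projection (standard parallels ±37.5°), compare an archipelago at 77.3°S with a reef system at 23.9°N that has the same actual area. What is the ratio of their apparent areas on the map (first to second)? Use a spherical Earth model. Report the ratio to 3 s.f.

4.16

The equidistant cylindrical projection with φ₀ = 37.5° has h = 1 (meridians true) and k = cos φ₀ / cos φ along parallels.
Areal scale at 77.3°: h·k = 1.000 × 3.609 = 3.609.
Areal scale at 23.9°: h·k = 1.000 × 0.8678 = 0.8678.
Ratio = 3.609/0.8678 ≈ 4.16.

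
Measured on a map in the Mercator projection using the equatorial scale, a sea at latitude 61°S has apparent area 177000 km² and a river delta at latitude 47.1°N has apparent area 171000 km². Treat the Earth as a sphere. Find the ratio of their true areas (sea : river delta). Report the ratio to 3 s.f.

Mercator's areal exaggeration is sec²φ; hence true area = (apparent area) · cos²φ.
True area of sea: 177000 × cos²(61°) = 177000 × 0.2350 = 41600 km².
True area of river delta: 171000 × cos²(47.1°) = 171000 × 0.4634 = 79240 km².
Ratio = 41600 / 79240 ≈ 0.525.

0.525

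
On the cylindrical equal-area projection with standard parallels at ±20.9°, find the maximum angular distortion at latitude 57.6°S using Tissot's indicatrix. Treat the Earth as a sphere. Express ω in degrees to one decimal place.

For cylindrical equal-area with standard parallel φ₀, h = cos φ / cos φ₀ and k = cos φ₀ / cos φ, so h·k = 1.
At 57.6°: h = 0.5736, k = 1.743; principal scales a = 1.743, b = 0.5736.
sin(ω/2) = (a − b)/(a + b) = 1.170/2.317 = 0.5049, so ω = 2 arcsin(0.5049) ≈ 60.7°.

60.7°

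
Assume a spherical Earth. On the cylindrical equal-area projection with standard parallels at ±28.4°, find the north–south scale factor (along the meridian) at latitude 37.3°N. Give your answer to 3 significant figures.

For cylindrical equal-area with standard parallel φ₀, h = cos φ / cos φ₀ and k = cos φ₀ / cos φ, so h·k = 1.
h = cos 37.3° / cos 28.4° = 0.7955/0.8796 = 0.9043.

0.904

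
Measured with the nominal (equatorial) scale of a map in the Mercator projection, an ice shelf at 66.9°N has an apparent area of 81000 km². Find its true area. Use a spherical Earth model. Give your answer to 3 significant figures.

Mercator is conformal, so the point scale is isotropic: h = k = sec φ = 1/cos φ.
Areal scale = k² = sec²φ = 1/cos²(66.9°) = 1/0.3923² = 6.497.
True area = apparent / (areal scale) = 81000 / 6.497 ≈ 12500 km².

12500 km²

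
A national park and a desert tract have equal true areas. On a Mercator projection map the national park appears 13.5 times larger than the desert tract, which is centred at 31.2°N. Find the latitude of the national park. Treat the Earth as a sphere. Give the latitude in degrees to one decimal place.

76.5°

On Mercator, (apparent₁)/(apparent₂) = sec²φ₁ / sec²φ₂ when true areas are equal.
cos²φ₂ / cos²φ₁ = 13.5  ⇒  cos φ₁ = cos 31.2° / √13.5 = 0.8554/3.674 = 0.2328.
φ₁ = arccos(0.2328) ≈ 76.5°.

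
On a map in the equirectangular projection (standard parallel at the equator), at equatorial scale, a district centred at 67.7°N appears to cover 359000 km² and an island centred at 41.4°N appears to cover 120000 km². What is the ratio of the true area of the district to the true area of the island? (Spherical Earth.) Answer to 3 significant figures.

Plate carrée has h = 1 and k = sec φ, giving areal scale sec φ; true area = (apparent area) · cos φ.
True area of district: 359000 × cos(67.7°) = 359000 × 0.3795 = 136200 km².
True area of island: 120000 × cos(41.4°) = 120000 × 0.7501 = 90010 km².
Ratio = 136200 / 90010 ≈ 1.51.

1.51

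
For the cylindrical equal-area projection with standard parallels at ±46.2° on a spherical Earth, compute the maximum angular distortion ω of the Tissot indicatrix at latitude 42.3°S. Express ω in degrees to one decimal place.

7.6°

A cylindrical equal-area projection with standard parallel φ₀ has meridian scale h = cos φ / cos φ₀ and parallel scale k = cos φ₀ / cos φ (so areas are preserved, h·k = 1).
At 42.3°: h = 1.069, k = 0.9358; principal scales a = 1.069, b = 0.9358.
sin(ω/2) = (a − b)/(a + b) = 0.1328/2.004 = 0.06626, so ω = 2 arcsin(0.06626) ≈ 7.6°.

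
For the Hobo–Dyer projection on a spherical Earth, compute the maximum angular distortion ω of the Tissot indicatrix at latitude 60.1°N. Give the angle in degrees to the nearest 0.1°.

The Hobo–Dyer projection is cylindrical equal-area with φ₀ = 37.5°. For cylindrical equal-area with standard parallel φ₀, h = cos φ / cos φ₀ and k = cos φ₀ / cos φ, so h·k = 1.
At 60.1°: h = 0.6283, k = 1.592; principal scales a = 1.592, b = 0.6283.
sin(ω/2) = (a − b)/(a + b) = 0.9632/2.220 = 0.4339, so ω = 2 arcsin(0.4339) ≈ 51.4°.

51.4°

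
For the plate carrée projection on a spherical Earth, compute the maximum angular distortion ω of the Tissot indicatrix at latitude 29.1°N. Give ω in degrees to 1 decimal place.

7.7°

Plate carrée maps x = Rλ, y = Rφ. The meridian scale is h = 1 and the parallel scale is k = 1/cos φ = sec φ.
At 29.1°: h = 1.000, k = 1.144; principal scales a = 1.144, b = 1.000.
sin(ω/2) = (a − b)/(a + b) = 0.1445/2.144 = 0.06737, so ω = 2 arcsin(0.06737) ≈ 7.7°.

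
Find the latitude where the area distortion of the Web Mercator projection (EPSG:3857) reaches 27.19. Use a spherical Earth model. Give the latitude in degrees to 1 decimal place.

78.9°

Mercator areal scale is sec²φ.
sec²φ = 27.19  ⇒  cos²φ = 0.03678  ⇒  cos φ = 0.1918.
φ = arccos(0.1918) ≈ 78.9°.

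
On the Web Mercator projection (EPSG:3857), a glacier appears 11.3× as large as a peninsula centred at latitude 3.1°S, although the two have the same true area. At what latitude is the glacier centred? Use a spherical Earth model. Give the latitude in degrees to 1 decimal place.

On Mercator, (apparent₁)/(apparent₂) = sec²φ₁ / sec²φ₂ when true areas are equal.
cos²φ₂ / cos²φ₁ = 11.3  ⇒  cos φ₁ = cos 3.1° / √11.3 = 0.9985/3.362 = 0.2970.
φ₁ = arccos(0.2970) ≈ 72.7°.

72.7°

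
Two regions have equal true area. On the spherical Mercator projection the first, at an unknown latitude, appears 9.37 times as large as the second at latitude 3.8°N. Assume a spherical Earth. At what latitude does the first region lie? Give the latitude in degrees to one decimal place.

For equal true areas on Mercator, apparent areas scale as sec²φ, so the ratio is cos²φ₂ / cos²φ₁.
cos²φ₂ / cos²φ₁ = 9.37  ⇒  cos φ₁ = cos 3.8° / √9.37 = 0.9978/3.061 = 0.3260.
φ₁ = arccos(0.3260) ≈ 71.0°.

71.0°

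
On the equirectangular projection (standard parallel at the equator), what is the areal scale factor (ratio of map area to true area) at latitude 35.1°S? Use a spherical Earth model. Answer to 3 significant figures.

Plate carrée maps x = Rλ, y = Rφ. The meridian scale is h = 1 and the parallel scale is k = 1/cos φ = sec φ.
Areal scale = h·k = 1 × sec φ; at 35.1°, h = 1.000, k = 1.222, so h·k = 1.222.

1.22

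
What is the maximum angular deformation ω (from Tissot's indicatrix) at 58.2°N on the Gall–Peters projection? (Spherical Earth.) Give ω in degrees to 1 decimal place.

33.2°

The Gall–Peters projection is cylindrical equal-area with φ₀ = 45°. For cylindrical equal-area with standard parallel φ₀, h = cos φ / cos φ₀ and k = cos φ₀ / cos φ, so h·k = 1.
At 58.2°: h = 0.7452, k = 1.342; principal scales a = 1.342, b = 0.7452.
sin(ω/2) = (a − b)/(a + b) = 0.5966/2.087 = 0.2859, so ω = 2 arcsin(0.2859) ≈ 33.2°.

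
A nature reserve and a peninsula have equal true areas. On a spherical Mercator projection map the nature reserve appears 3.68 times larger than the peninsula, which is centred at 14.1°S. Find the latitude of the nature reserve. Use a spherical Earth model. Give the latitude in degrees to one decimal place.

For equal true areas on Mercator, apparent areas scale as sec²φ, so the ratio is cos²φ₂ / cos²φ₁.
cos²φ₂ / cos²φ₁ = 3.68  ⇒  cos φ₁ = cos 14.1° / √3.68 = 0.9699/1.918 = 0.5056.
φ₁ = arccos(0.5056) ≈ 59.6°.

59.6°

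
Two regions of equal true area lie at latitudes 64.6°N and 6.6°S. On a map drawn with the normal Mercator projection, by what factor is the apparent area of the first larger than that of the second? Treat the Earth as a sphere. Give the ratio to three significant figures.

5.36

On Mercator, area is exaggerated by sec²φ = 1/cos²φ.
At 64.6°: sec²(64.6°) = 1/0.4289² = 5.435.
At 6.6°: sec²(6.6°) = 1/0.9934² = 1.013.
Ratio = 5.435/1.013 = cos²(6.6°)/cos²(64.6°) ≈ 5.36.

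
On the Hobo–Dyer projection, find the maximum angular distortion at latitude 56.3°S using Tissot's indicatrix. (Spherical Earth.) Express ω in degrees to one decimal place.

40.1°

Hobo–Dyer is a cylindrical equal-area projection with standard parallels at ±37.5°. A cylindrical equal-area projection with standard parallel φ₀ has meridian scale h = cos φ / cos φ₀ and parallel scale k = cos φ₀ / cos φ (so areas are preserved, h·k = 1).
At 56.3°: h = 0.6994, k = 1.430; principal scales a = 1.430, b = 0.6994.
sin(ω/2) = (a − b)/(a + b) = 0.7305/2.129 = 0.3431, so ω = 2 arcsin(0.3431) ≈ 40.1°.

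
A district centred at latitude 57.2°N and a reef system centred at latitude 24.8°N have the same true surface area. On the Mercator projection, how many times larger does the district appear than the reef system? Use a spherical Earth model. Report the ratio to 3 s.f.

On Mercator, area is exaggerated by sec²φ = 1/cos²φ.
At 57.2°: sec²(57.2°) = 1/0.5417² = 3.408.
At 24.8°: sec²(24.8°) = 1/0.9078² = 1.214.
Ratio = 3.408/1.214 = cos²(24.8°)/cos²(57.2°) ≈ 2.81.

2.81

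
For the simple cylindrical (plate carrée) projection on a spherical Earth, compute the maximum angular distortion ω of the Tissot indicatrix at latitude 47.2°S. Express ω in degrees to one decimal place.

22.0°

Plate carrée maps x = Rλ, y = Rφ. The meridian scale is h = 1 and the parallel scale is k = 1/cos φ = sec φ.
At 47.2°: h = 1.000, k = 1.472; principal scales a = 1.472, b = 1.000.
sin(ω/2) = (a − b)/(a + b) = 0.4718/2.472 = 0.1909, so ω = 2 arcsin(0.1909) ≈ 22.0°.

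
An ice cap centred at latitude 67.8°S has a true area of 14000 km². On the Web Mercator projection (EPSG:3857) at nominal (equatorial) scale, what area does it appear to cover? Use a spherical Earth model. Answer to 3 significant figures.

For Mercator, h = k = sec φ (a conformal cylindrical projection has a single point scale, 1/cos φ).
Areal scale = k² = sec²φ = 1/cos²(67.8°) = 1/0.3778² = 7.005.
Apparent area = 14000 × 7.005 ≈ 98100 km².

98100 km²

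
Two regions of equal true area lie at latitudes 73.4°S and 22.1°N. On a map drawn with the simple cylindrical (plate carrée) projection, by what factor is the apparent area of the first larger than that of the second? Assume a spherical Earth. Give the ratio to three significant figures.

3.24

In the plate carrée (x = Rλ, y = Rφ), meridians are true-scale (h = 1) and parallels are stretched by k = sec φ.
Areal scale at 73.4°: h·k = 1.000 × 3.500 = 3.500.
Areal scale at 22.1°: h·k = 1.000 × 1.079 = 1.079.
Ratio = 3.500/1.079 ≈ 3.24.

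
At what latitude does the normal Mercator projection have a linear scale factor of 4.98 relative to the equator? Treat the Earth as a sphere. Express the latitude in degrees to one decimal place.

78.4°

Mercator scale is k = sec φ = 1/cos φ.
1/cos φ = 4.98  ⇒  cos φ = 0.2008  ⇒  φ = arccos(0.2008) ≈ 78.4°.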